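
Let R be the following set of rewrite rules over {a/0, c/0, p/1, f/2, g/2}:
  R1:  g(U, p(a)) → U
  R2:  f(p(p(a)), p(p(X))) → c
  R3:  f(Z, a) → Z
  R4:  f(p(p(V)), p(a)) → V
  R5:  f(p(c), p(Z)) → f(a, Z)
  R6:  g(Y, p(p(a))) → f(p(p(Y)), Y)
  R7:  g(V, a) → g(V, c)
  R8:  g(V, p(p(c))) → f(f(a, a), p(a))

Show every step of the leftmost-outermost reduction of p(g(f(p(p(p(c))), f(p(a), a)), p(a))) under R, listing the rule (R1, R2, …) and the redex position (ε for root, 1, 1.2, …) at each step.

p(p(c))

1. p(g(f(p(p(p(c))), f(p(a), a)), p(a)))  →  p(f(p(p(p(c))), f(p(a), a)))   [R1 at 1]
2. p(f(p(p(p(c))), f(p(a), a)))  →  p(f(p(p(p(c))), p(a)))   [R3 at 1.2]
3. p(f(p(p(p(c))), p(a)))  →  p(p(c))   [R4 at 1]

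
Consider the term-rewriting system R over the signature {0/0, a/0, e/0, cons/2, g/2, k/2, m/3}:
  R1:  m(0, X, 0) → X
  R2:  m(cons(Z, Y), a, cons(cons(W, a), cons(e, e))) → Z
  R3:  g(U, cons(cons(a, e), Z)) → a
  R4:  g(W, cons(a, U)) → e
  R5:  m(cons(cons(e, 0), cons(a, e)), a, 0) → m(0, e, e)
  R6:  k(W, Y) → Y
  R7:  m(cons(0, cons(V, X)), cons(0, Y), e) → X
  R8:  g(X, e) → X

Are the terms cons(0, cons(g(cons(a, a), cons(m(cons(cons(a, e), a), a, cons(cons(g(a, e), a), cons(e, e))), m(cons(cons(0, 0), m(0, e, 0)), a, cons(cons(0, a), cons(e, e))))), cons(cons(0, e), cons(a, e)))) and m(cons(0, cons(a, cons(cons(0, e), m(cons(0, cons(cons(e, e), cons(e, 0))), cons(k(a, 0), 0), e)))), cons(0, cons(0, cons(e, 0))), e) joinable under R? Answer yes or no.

no — NF(t₁) = cons(0, cons(a, cons(cons(0, e), cons(a, e)))), NF(t₂) = cons(cons(0, e), cons(e, 0))

Reduce t₁ = cons(0, cons(g(cons(a, a), cons(m(cons(cons(a, e), a), a, cons(cons(g(a, e), a), cons(e, e))), m(cons(cons(0, 0), m(0, e, 0)), a, cons(cons(0, a), cons(e, e))))), cons(cons(0, e), cons(a, e)))):
1. cons(0, cons(g(cons(a, a), cons(m(cons(cons(a, e), a), a, cons(cons(g(a, e), a), cons(e, e))), m(cons(cons(0, 0), m(0, e, 0)), a, cons(cons(0, a), cons(e, e))))), cons(cons(0, e), cons(a, e))))  →  cons(0, cons(g(cons(a, a), cons(cons(a, e), m(cons(cons(0, 0), m(0, e, 0)), a, cons(cons(0, a), cons(e, e))))), cons(cons(0, e), cons(a, e))))   [R2 at 2.1.2.1]
2. cons(0, cons(g(cons(a, a), cons(cons(a, e), m(cons(cons(0, 0), m(0, e, 0)), a, cons(cons(0, a), cons(e, e))))), cons(cons(0, e), cons(a, e))))  →  cons(0, cons(a, cons(cons(0, e), cons(a, e))))   [R3 at 2.1]

Reduce t₂ = m(cons(0, cons(a, cons(cons(0, e), m(cons(0, cons(cons(e, e), cons(e, 0))), cons(k(a, 0), 0), e)))), cons(0, cons(0, cons(e, 0))), e):
1. m(cons(0, cons(a, cons(cons(0, e), m(cons(0, cons(cons(e, e), cons(e, 0))), cons(k(a, 0), 0), e)))), cons(0, cons(0, cons(e, 0))), e)  →  cons(cons(0, e), m(cons(0, cons(cons(e, e), cons(e, 0))), cons(k(a, 0), 0), e))   [R7 at ε]
2. cons(cons(0, e), m(cons(0, cons(cons(e, e), cons(e, 0))), cons(k(a, 0), 0), e))  →  cons(cons(0, e), m(cons(0, cons(cons(e, e), cons(e, 0))), cons(0, 0), e))   [R6 at 2.2.1]
3. cons(cons(0, e), m(cons(0, cons(cons(e, e), cons(e, 0))), cons(0, 0), e))  →  cons(cons(0, e), cons(e, 0))   [R7 at 2]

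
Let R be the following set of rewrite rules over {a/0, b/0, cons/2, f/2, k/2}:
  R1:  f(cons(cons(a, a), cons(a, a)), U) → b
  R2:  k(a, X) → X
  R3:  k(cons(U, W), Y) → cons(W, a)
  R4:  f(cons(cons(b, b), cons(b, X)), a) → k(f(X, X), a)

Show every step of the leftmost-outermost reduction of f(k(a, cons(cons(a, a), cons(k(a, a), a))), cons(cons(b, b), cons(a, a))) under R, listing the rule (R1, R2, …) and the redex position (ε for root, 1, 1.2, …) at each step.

b

1. f(k(a, cons(cons(a, a), cons(k(a, a), a))), cons(cons(b, b), cons(a, a)))  →  f(cons(cons(a, a), cons(k(a, a), a)), cons(cons(b, b), cons(a, a)))   [R2 at 1]
2. f(cons(cons(a, a), cons(k(a, a), a)), cons(cons(b, b), cons(a, a)))  →  f(cons(cons(a, a), cons(a, a)), cons(cons(b, b), cons(a, a)))   [R2 at 1.2.1]
3. f(cons(cons(a, a), cons(a, a)), cons(cons(b, b), cons(a, a)))  →  b   [R1 at ε]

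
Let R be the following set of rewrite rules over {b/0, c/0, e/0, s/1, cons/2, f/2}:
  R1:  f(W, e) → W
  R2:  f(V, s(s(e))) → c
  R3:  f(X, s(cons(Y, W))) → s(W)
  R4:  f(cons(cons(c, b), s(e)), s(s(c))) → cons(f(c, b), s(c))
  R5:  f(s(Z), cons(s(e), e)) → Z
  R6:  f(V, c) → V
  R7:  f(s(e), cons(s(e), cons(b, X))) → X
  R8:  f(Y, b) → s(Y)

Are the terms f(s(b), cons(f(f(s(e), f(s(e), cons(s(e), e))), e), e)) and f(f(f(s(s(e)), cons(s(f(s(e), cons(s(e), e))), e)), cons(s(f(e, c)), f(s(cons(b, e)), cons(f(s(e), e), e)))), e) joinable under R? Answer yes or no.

Reduce t₁ = f(s(b), cons(f(f(s(e), f(s(e), cons(s(e), e))), e), e)):
1. f(s(b), cons(f(f(s(e), f(s(e), cons(s(e), e))), e), e))  →  f(s(b), cons(f(s(e), f(s(e), cons(s(e), e))), e))   [R1 at 2.1]
2. f(s(b), cons(f(s(e), f(s(e), cons(s(e), e))), e))  →  f(s(b), cons(f(s(e), e), e))   [R5 at 2.1.2]
3. f(s(b), cons(f(s(e), e), e))  →  f(s(b), cons(s(e), e))   [R1 at 2.1]
4. f(s(b), cons(s(e), e))  →  b   [R5 at ε]

Reduce t₂ = f(f(f(s(s(e)), cons(s(f(s(e), cons(s(e), e))), e)), cons(s(f(e, c)), f(s(cons(b, e)), cons(f(s(e), e), e)))), e):
1. f(f(f(s(s(e)), cons(s(f(s(e), cons(s(e), e))), e)), cons(s(f(e, c)), f(s(cons(b, e)), cons(f(s(e), e), e)))), e)  →  f(f(s(s(e)), cons(s(f(s(e), cons(s(e), e))), e)), cons(s(f(e, c)), f(s(cons(b, e)), cons(f(s(e), e), e))))   [R1 at ε]
2. f(f(s(s(e)), cons(s(f(s(e), cons(s(e), e))), e)), cons(s(f(e, c)), f(s(cons(b, e)), cons(f(s(e), e), e))))  →  f(f(s(s(e)), cons(s(e), e)), cons(s(f(e, c)), f(s(cons(b, e)), cons(f(s(e), e), e))))   [R5 at 1.2.1.1]
3. f(f(s(s(e)), cons(s(e), e)), cons(s(f(e, c)), f(s(cons(b, e)), cons(f(s(e), e), e))))  →  f(s(e), cons(s(f(e, c)), f(s(cons(b, e)), cons(f(s(e), e), e))))   [R5 at 1]
4. f(s(e), cons(s(f(e, c)), f(s(cons(b, e)), cons(f(s(e), e), e))))  →  f(s(e), cons(s(e), f(s(cons(b, e)), cons(f(s(e), e), e))))   [R6 at 2.1.1]
5. f(s(e), cons(s(e), f(s(cons(b, e)), cons(f(s(e), e), e))))  →  f(s(e), cons(s(e), f(s(cons(b, e)), cons(s(e), e))))   [R1 at 2.2.2.1]
6. f(s(e), cons(s(e), f(s(cons(b, e)), cons(s(e), e))))  →  f(s(e), cons(s(e), cons(b, e)))   [R5 at 2.2]
7. f(s(e), cons(s(e), cons(b, e)))  →  e   [R7 at ε]

no — NF(t₁) = b, NF(t₂) = e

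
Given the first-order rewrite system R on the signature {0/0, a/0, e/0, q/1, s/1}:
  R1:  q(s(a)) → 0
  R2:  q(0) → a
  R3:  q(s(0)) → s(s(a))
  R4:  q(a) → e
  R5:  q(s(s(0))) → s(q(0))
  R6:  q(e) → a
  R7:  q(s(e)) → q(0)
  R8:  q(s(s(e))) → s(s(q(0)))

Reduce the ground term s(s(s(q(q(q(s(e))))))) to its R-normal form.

1. s(s(s(q(q(q(s(e)))))))  →  s(s(s(q(q(q(0))))))   [R7 at 1.1.1.1.1]
2. s(s(s(q(q(q(0))))))  →  s(s(s(q(q(a)))))   [R2 at 1.1.1.1.1]
3. s(s(s(q(q(a)))))  →  s(s(s(q(e))))   [R4 at 1.1.1.1]
4. s(s(s(q(e))))  →  s(s(s(a)))   [R6 at 1.1.1]

s(s(s(a)))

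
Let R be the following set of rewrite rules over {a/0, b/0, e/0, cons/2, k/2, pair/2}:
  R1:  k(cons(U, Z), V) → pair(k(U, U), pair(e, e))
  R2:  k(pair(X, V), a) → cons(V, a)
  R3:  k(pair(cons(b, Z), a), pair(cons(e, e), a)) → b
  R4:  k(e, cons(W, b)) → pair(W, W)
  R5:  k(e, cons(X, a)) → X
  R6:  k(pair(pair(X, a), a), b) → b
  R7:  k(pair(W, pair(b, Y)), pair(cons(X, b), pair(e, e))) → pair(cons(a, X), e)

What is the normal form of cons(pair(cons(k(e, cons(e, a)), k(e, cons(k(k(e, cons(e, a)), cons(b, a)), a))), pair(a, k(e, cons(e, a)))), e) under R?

1. cons(pair(cons(k(e, cons(e, a)), k(e, cons(k(k(e, cons(e, a)), cons(b, a)), a))), pair(a, k(e, cons(e, a)))), e)  →  cons(pair(cons(e, k(e, cons(k(k(e, cons(e, a)), cons(b, a)), a))), pair(a, k(e, cons(e, a)))), e)   [R5 at 1.1.1]
2. cons(pair(cons(e, k(e, cons(k(k(e, cons(e, a)), cons(b, a)), a))), pair(a, k(e, cons(e, a)))), e)  →  cons(pair(cons(e, k(k(e, cons(e, a)), cons(b, a))), pair(a, k(e, cons(e, a)))), e)   [R5 at 1.1.2]
3. cons(pair(cons(e, k(k(e, cons(e, a)), cons(b, a))), pair(a, k(e, cons(e, a)))), e)  →  cons(pair(cons(e, k(e, cons(b, a))), pair(a, k(e, cons(e, a)))), e)   [R5 at 1.1.2.1]
4. cons(pair(cons(e, k(e, cons(b, a))), pair(a, k(e, cons(e, a)))), e)  →  cons(pair(cons(e, b), pair(a, k(e, cons(e, a)))), e)   [R5 at 1.1.2]
5. cons(pair(cons(e, b), pair(a, k(e, cons(e, a)))), e)  →  cons(pair(cons(e, b), pair(a, e)), e)   [R5 at 1.2.2]

cons(pair(cons(e, b), pair(a, e)), e)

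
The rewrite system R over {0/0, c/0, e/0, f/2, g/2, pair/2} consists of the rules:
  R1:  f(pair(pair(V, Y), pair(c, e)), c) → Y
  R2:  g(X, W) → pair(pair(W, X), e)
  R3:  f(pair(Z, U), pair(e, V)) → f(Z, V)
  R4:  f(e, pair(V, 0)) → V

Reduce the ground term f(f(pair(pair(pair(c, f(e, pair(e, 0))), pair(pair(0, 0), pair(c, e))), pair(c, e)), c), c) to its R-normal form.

0

1. f(f(pair(pair(pair(c, f(e, pair(e, 0))), pair(pair(0, 0), pair(c, e))), pair(c, e)), c), c)  →  f(pair(pair(0, 0), pair(c, e)), c)   [R1 at 1]
2. f(pair(pair(0, 0), pair(c, e)), c)  →  0   [R1 at ε]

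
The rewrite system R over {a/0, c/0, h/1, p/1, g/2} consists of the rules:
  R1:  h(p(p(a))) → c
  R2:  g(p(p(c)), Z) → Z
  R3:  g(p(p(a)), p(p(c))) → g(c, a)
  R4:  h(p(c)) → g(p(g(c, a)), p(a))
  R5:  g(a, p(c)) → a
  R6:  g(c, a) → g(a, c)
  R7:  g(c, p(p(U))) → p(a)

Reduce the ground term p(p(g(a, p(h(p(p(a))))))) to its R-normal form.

1. p(p(g(a, p(h(p(p(a)))))))  →  p(p(g(a, p(c))))   [R1 at 1.1.2.1]
2. p(p(g(a, p(c))))  →  p(p(a))   [R5 at 1.1]

p(p(a))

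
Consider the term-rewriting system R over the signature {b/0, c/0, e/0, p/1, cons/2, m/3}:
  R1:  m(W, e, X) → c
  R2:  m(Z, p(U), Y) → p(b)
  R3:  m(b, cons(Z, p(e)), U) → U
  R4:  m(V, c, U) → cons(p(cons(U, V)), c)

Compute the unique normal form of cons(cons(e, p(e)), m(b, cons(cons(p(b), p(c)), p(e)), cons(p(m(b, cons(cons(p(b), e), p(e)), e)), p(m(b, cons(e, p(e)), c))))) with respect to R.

1. cons(cons(e, p(e)), m(b, cons(cons(p(b), p(c)), p(e)), cons(p(m(b, cons(cons(p(b), e), p(e)), e)), p(m(b, cons(e, p(e)), c)))))  →  cons(cons(e, p(e)), cons(p(m(b, cons(cons(p(b), e), p(e)), e)), p(m(b, cons(e, p(e)), c))))   [R3 at 2]
2. cons(cons(e, p(e)), cons(p(m(b, cons(cons(p(b), e), p(e)), e)), p(m(b, cons(e, p(e)), c))))  →  cons(cons(e, p(e)), cons(p(e), p(m(b, cons(e, p(e)), c))))   [R3 at 2.1.1]
3. cons(cons(e, p(e)), cons(p(e), p(m(b, cons(e, p(e)), c))))  →  cons(cons(e, p(e)), cons(p(e), p(c)))   [R3 at 2.2.1]

cons(cons(e, p(e)), cons(p(e), p(c)))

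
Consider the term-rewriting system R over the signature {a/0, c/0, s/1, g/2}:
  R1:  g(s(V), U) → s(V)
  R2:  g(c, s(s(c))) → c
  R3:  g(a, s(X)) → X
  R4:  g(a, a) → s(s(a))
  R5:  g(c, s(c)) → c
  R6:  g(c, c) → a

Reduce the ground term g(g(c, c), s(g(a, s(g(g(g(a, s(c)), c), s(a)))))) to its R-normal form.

a

1. g(g(c, c), s(g(a, s(g(g(g(a, s(c)), c), s(a))))))  →  g(a, s(g(a, s(g(g(g(a, s(c)), c), s(a))))))   [R6 at 1]
2. g(a, s(g(a, s(g(g(g(a, s(c)), c), s(a))))))  →  g(a, s(g(g(g(a, s(c)), c), s(a))))   [R3 at ε]
3. g(a, s(g(g(g(a, s(c)), c), s(a))))  →  g(g(g(a, s(c)), c), s(a))   [R3 at ε]
4. g(g(g(a, s(c)), c), s(a))  →  g(g(c, c), s(a))   [R3 at 1.1]
5. g(g(c, c), s(a))  →  g(a, s(a))   [R6 at 1]
6. g(a, s(a))  →  a   [R3 at ε]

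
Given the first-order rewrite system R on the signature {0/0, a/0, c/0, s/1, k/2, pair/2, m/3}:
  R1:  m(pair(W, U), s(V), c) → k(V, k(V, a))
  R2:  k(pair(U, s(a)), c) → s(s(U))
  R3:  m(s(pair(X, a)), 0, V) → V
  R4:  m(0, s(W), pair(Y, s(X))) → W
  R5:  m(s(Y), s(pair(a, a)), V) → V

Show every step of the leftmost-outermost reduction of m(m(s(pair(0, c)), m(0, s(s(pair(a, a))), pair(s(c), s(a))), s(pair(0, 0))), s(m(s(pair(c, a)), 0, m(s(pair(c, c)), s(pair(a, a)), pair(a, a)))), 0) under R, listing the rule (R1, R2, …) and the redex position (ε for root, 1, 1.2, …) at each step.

0

1. m(m(s(pair(0, c)), m(0, s(s(pair(a, a))), pair(s(c), s(a))), s(pair(0, 0))), s(m(s(pair(c, a)), 0, m(s(pair(c, c)), s(pair(a, a)), pair(a, a)))), 0)  →  m(m(s(pair(0, c)), s(pair(a, a)), s(pair(0, 0))), s(m(s(pair(c, a)), 0, m(s(pair(c, c)), s(pair(a, a)), pair(a, a)))), 0)   [R4 at 1.2]
2. m(m(s(pair(0, c)), s(pair(a, a)), s(pair(0, 0))), s(m(s(pair(c, a)), 0, m(s(pair(c, c)), s(pair(a, a)), pair(a, a)))), 0)  →  m(s(pair(0, 0)), s(m(s(pair(c, a)), 0, m(s(pair(c, c)), s(pair(a, a)), pair(a, a)))), 0)   [R5 at 1]
3. m(s(pair(0, 0)), s(m(s(pair(c, a)), 0, m(s(pair(c, c)), s(pair(a, a)), pair(a, a)))), 0)  →  m(s(pair(0, 0)), s(m(s(pair(c, c)), s(pair(a, a)), pair(a, a))), 0)   [R3 at 2.1]
4. m(s(pair(0, 0)), s(m(s(pair(c, c)), s(pair(a, a)), pair(a, a))), 0)  →  m(s(pair(0, 0)), s(pair(a, a)), 0)   [R5 at 2.1]
5. m(s(pair(0, 0)), s(pair(a, a)), 0)  →  0   [R5 at ε]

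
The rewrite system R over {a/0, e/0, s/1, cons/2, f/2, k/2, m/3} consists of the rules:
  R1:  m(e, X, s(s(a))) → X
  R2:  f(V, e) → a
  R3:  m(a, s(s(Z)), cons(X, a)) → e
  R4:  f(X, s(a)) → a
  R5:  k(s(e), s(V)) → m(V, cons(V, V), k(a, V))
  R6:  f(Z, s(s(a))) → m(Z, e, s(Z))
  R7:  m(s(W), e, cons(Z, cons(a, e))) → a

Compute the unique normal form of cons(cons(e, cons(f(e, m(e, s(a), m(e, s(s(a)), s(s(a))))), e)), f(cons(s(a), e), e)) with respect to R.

cons(cons(e, cons(a, e)), a)

1. cons(cons(e, cons(f(e, m(e, s(a), m(e, s(s(a)), s(s(a))))), e)), f(cons(s(a), e), e))  →  cons(cons(e, cons(f(e, m(e, s(a), s(s(a)))), e)), f(cons(s(a), e), e))   [R1 at 1.2.1.2.3]
2. cons(cons(e, cons(f(e, m(e, s(a), s(s(a)))), e)), f(cons(s(a), e), e))  →  cons(cons(e, cons(f(e, s(a)), e)), f(cons(s(a), e), e))   [R1 at 1.2.1.2]
3. cons(cons(e, cons(f(e, s(a)), e)), f(cons(s(a), e), e))  →  cons(cons(e, cons(a, e)), f(cons(s(a), e), e))   [R4 at 1.2.1]
4. cons(cons(e, cons(a, e)), f(cons(s(a), e), e))  →  cons(cons(e, cons(a, e)), a)   [R2 at 2]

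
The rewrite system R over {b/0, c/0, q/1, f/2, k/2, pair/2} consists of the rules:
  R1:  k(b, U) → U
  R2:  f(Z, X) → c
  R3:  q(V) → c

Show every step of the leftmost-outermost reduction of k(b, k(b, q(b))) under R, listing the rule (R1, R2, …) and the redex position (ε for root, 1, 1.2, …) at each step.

c

1. k(b, k(b, q(b)))  →  k(b, q(b))   [R1 at ε]
2. k(b, q(b))  →  q(b)   [R1 at ε]
3. q(b)  →  c   [R3 at ε]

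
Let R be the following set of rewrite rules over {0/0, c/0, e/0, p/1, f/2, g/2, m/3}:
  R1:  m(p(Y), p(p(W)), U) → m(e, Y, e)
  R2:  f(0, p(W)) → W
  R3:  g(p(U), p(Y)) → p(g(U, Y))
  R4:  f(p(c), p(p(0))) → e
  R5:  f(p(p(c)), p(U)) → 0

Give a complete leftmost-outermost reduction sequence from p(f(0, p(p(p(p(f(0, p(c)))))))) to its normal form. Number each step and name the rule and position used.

p(p(p(p(c))))

1. p(f(0, p(p(p(p(f(0, p(c))))))))  →  p(p(p(p(f(0, p(c))))))   [R2 at 1]
2. p(p(p(p(f(0, p(c))))))  →  p(p(p(p(c))))   [R2 at 1.1.1.1]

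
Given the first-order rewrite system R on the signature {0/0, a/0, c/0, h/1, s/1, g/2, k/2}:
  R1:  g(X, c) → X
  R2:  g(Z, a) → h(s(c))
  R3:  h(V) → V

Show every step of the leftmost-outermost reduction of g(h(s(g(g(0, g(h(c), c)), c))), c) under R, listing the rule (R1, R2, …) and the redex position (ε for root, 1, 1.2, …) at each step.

s(0)

1. g(h(s(g(g(0, g(h(c), c)), c))), c)  →  h(s(g(g(0, g(h(c), c)), c)))   [R1 at ε]
2. h(s(g(g(0, g(h(c), c)), c)))  →  s(g(g(0, g(h(c), c)), c))   [R3 at ε]
3. s(g(g(0, g(h(c), c)), c))  →  s(g(0, g(h(c), c)))   [R1 at 1]
4. s(g(0, g(h(c), c)))  →  s(g(0, h(c)))   [R1 at 1.2]
5. s(g(0, h(c)))  →  s(g(0, c))   [R3 at 1.2]
6. s(g(0, c))  →  s(0)   [R1 at 1]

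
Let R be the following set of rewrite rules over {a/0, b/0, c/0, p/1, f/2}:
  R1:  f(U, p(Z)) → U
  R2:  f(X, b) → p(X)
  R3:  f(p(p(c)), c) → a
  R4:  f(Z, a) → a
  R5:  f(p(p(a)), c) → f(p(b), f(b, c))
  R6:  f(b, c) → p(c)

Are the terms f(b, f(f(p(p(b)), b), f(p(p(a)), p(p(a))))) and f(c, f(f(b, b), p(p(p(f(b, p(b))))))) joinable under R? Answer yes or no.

no — NF(t₁) = b, NF(t₂) = c

Reduce t₁ = f(b, f(f(p(p(b)), b), f(p(p(a)), p(p(a))))):
1. f(b, f(f(p(p(b)), b), f(p(p(a)), p(p(a)))))  →  f(b, f(p(p(p(b))), f(p(p(a)), p(p(a)))))   [R2 at 2.1]
2. f(b, f(p(p(p(b))), f(p(p(a)), p(p(a)))))  →  f(b, f(p(p(p(b))), p(p(a))))   [R1 at 2.2]
3. f(b, f(p(p(p(b))), p(p(a))))  →  f(b, p(p(p(b))))   [R1 at 2]
4. f(b, p(p(p(b))))  →  b   [R1 at ε]

Reduce t₂ = f(c, f(f(b, b), p(p(p(f(b, p(b))))))):
1. f(c, f(f(b, b), p(p(p(f(b, p(b)))))))  →  f(c, f(b, b))   [R1 at 2]
2. f(c, f(b, b))  →  f(c, p(b))   [R2 at 2]
3. f(c, p(b))  →  c   [R1 at ε]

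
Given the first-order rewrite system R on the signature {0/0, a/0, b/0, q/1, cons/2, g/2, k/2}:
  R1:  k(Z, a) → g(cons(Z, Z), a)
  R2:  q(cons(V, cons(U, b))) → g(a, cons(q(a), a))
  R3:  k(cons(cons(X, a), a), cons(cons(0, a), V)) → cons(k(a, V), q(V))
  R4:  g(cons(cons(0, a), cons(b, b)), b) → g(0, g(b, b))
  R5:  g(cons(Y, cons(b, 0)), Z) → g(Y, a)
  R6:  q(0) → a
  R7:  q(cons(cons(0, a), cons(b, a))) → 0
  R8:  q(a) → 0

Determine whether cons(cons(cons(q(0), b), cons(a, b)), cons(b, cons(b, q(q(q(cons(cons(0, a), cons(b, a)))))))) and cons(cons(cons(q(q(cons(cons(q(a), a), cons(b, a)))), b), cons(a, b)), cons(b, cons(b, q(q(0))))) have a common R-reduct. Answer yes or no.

yes — NF(t₁) = cons(cons(cons(a, b), cons(a, b)), cons(b, cons(b, 0))), NF(t₂) = cons(cons(cons(a, b), cons(a, b)), cons(b, cons(b, 0)))

Reduce t₁ = cons(cons(cons(q(0), b), cons(a, b)), cons(b, cons(b, q(q(q(cons(cons(0, a), cons(b, a)))))))):
1. cons(cons(cons(q(0), b), cons(a, b)), cons(b, cons(b, q(q(q(cons(cons(0, a), cons(b, a))))))))  →  cons(cons(cons(a, b), cons(a, b)), cons(b, cons(b, q(q(q(cons(cons(0, a), cons(b, a))))))))   [R6 at 1.1.1]
2. cons(cons(cons(a, b), cons(a, b)), cons(b, cons(b, q(q(q(cons(cons(0, a), cons(b, a))))))))  →  cons(cons(cons(a, b), cons(a, b)), cons(b, cons(b, q(q(0)))))   [R7 at 2.2.2.1.1]
3. cons(cons(cons(a, b), cons(a, b)), cons(b, cons(b, q(q(0)))))  →  cons(cons(cons(a, b), cons(a, b)), cons(b, cons(b, q(a))))   [R6 at 2.2.2.1]
4. cons(cons(cons(a, b), cons(a, b)), cons(b, cons(b, q(a))))  →  cons(cons(cons(a, b), cons(a, b)), cons(b, cons(b, 0)))   [R8 at 2.2.2]

Reduce t₂ = cons(cons(cons(q(q(cons(cons(q(a), a), cons(b, a)))), b), cons(a, b)), cons(b, cons(b, q(q(0))))):
1. cons(cons(cons(q(q(cons(cons(q(a), a), cons(b, a)))), b), cons(a, b)), cons(b, cons(b, q(q(0)))))  →  cons(cons(cons(q(q(cons(cons(0, a), cons(b, a)))), b), cons(a, b)), cons(b, cons(b, q(q(0)))))   [R8 at 1.1.1.1.1.1.1]
2. cons(cons(cons(q(q(cons(cons(0, a), cons(b, a)))), b), cons(a, b)), cons(b, cons(b, q(q(0)))))  →  cons(cons(cons(q(0), b), cons(a, b)), cons(b, cons(b, q(q(0)))))   [R7 at 1.1.1.1]
3. cons(cons(cons(q(0), b), cons(a, b)), cons(b, cons(b, q(q(0)))))  →  cons(cons(cons(a, b), cons(a, b)), cons(b, cons(b, q(q(0)))))   [R6 at 1.1.1]
4. cons(cons(cons(a, b), cons(a, b)), cons(b, cons(b, q(q(0)))))  →  cons(cons(cons(a, b), cons(a, b)), cons(b, cons(b, q(a))))   [R6 at 2.2.2.1]
5. cons(cons(cons(a, b), cons(a, b)), cons(b, cons(b, q(a))))  →  cons(cons(cons(a, b), cons(a, b)), cons(b, cons(b, 0)))   [R8 at 2.2.2]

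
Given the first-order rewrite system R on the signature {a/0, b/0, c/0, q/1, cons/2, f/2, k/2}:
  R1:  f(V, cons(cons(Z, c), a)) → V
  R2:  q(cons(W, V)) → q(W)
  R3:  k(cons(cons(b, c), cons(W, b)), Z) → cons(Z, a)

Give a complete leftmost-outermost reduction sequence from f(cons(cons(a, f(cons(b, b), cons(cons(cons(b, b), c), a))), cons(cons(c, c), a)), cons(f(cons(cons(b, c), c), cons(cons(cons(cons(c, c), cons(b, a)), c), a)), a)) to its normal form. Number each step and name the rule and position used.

cons(cons(a, cons(b, b)), cons(cons(c, c), a))

1. f(cons(cons(a, f(cons(b, b), cons(cons(cons(b, b), c), a))), cons(cons(c, c), a)), cons(f(cons(cons(b, c), c), cons(cons(cons(cons(c, c), cons(b, a)), c), a)), a))  →  f(cons(cons(a, cons(b, b)), cons(cons(c, c), a)), cons(f(cons(cons(b, c), c), cons(cons(cons(cons(c, c), cons(b, a)), c), a)), a))   [R1 at 1.1.2]
2. f(cons(cons(a, cons(b, b)), cons(cons(c, c), a)), cons(f(cons(cons(b, c), c), cons(cons(cons(cons(c, c), cons(b, a)), c), a)), a))  →  f(cons(cons(a, cons(b, b)), cons(cons(c, c), a)), cons(cons(cons(b, c), c), a))   [R1 at 2.1]
3. f(cons(cons(a, cons(b, b)), cons(cons(c, c), a)), cons(cons(cons(b, c), c), a))  →  cons(cons(a, cons(b, b)), cons(cons(c, c), a))   [R1 at ε]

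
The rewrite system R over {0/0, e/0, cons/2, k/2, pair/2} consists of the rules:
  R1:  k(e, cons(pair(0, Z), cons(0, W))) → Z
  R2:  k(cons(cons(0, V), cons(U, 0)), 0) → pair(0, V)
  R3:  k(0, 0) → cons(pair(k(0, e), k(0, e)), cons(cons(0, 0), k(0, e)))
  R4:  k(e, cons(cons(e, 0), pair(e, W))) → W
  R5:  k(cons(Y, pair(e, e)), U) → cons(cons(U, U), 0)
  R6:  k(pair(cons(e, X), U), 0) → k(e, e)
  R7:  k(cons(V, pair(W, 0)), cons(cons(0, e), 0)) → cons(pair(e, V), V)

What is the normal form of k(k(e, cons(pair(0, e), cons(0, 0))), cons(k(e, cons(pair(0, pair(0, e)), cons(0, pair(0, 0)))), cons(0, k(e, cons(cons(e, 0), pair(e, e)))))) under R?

e

1. k(k(e, cons(pair(0, e), cons(0, 0))), cons(k(e, cons(pair(0, pair(0, e)), cons(0, pair(0, 0)))), cons(0, k(e, cons(cons(e, 0), pair(e, e))))))  →  k(e, cons(k(e, cons(pair(0, pair(0, e)), cons(0, pair(0, 0)))), cons(0, k(e, cons(cons(e, 0), pair(e, e))))))   [R1 at 1]
2. k(e, cons(k(e, cons(pair(0, pair(0, e)), cons(0, pair(0, 0)))), cons(0, k(e, cons(cons(e, 0), pair(e, e))))))  →  k(e, cons(pair(0, e), cons(0, k(e, cons(cons(e, 0), pair(e, e))))))   [R1 at 2.1]
3. k(e, cons(pair(0, e), cons(0, k(e, cons(cons(e, 0), pair(e, e))))))  →  e   [R1 at ε]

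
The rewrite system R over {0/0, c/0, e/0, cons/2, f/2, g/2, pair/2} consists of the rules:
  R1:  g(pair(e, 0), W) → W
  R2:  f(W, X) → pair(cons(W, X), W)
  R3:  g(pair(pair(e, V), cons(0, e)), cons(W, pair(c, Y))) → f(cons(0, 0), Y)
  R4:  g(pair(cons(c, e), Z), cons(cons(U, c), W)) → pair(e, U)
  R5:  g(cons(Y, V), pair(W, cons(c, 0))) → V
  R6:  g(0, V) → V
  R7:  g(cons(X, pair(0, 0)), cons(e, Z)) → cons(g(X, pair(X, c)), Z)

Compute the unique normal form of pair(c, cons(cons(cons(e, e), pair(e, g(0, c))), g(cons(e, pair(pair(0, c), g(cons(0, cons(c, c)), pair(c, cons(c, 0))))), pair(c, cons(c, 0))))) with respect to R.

1. pair(c, cons(cons(cons(e, e), pair(e, g(0, c))), g(cons(e, pair(pair(0, c), g(cons(0, cons(c, c)), pair(c, cons(c, 0))))), pair(c, cons(c, 0)))))  →  pair(c, cons(cons(cons(e, e), pair(e, c)), g(cons(e, pair(pair(0, c), g(cons(0, cons(c, c)), pair(c, cons(c, 0))))), pair(c, cons(c, 0)))))   [R6 at 2.1.2.2]
2. pair(c, cons(cons(cons(e, e), pair(e, c)), g(cons(e, pair(pair(0, c), g(cons(0, cons(c, c)), pair(c, cons(c, 0))))), pair(c, cons(c, 0)))))  →  pair(c, cons(cons(cons(e, e), pair(e, c)), pair(pair(0, c), g(cons(0, cons(c, c)), pair(c, cons(c, 0))))))   [R5 at 2.2]
3. pair(c, cons(cons(cons(e, e), pair(e, c)), pair(pair(0, c), g(cons(0, cons(c, c)), pair(c, cons(c, 0))))))  →  pair(c, cons(cons(cons(e, e), pair(e, c)), pair(pair(0, c), cons(c, c))))   [R5 at 2.2.2]

pair(c, cons(cons(cons(e, e), pair(e, c)), pair(pair(0, c), cons(c, c))))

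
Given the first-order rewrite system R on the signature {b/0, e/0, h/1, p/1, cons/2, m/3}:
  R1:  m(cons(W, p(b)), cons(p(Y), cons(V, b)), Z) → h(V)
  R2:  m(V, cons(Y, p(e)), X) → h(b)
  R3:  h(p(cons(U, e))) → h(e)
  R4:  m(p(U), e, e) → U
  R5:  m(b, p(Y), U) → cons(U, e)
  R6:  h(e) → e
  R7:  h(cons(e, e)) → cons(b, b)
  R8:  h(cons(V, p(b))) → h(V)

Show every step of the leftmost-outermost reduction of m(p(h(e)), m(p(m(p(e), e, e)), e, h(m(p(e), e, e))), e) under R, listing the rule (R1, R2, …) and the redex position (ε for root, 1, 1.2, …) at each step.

e

1. m(p(h(e)), m(p(m(p(e), e, e)), e, h(m(p(e), e, e))), e)  →  m(p(e), m(p(m(p(e), e, e)), e, h(m(p(e), e, e))), e)   [R6 at 1.1]
2. m(p(e), m(p(m(p(e), e, e)), e, h(m(p(e), e, e))), e)  →  m(p(e), m(p(e), e, h(m(p(e), e, e))), e)   [R4 at 2.1.1]
3. m(p(e), m(p(e), e, h(m(p(e), e, e))), e)  →  m(p(e), m(p(e), e, h(e)), e)   [R4 at 2.3.1]
4. m(p(e), m(p(e), e, h(e)), e)  →  m(p(e), m(p(e), e, e), e)   [R6 at 2.3]
5. m(p(e), m(p(e), e, e), e)  →  m(p(e), e, e)   [R4 at 2]
6. m(p(e), e, e)  →  e   [R4 at ε]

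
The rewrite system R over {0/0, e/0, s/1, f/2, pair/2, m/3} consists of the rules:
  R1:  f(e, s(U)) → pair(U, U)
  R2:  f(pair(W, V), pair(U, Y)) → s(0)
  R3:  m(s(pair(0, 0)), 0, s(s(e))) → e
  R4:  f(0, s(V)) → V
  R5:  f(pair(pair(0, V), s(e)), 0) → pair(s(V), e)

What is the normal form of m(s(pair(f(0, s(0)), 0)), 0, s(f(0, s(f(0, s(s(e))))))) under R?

e

1. m(s(pair(f(0, s(0)), 0)), 0, s(f(0, s(f(0, s(s(e)))))))  →  m(s(pair(0, 0)), 0, s(f(0, s(f(0, s(s(e)))))))   [R4 at 1.1.1]
2. m(s(pair(0, 0)), 0, s(f(0, s(f(0, s(s(e)))))))  →  m(s(pair(0, 0)), 0, s(f(0, s(s(e)))))   [R4 at 3.1]
3. m(s(pair(0, 0)), 0, s(f(0, s(s(e)))))  →  m(s(pair(0, 0)), 0, s(s(e)))   [R4 at 3.1]
4. m(s(pair(0, 0)), 0, s(s(e)))  →  e   [R3 at ε]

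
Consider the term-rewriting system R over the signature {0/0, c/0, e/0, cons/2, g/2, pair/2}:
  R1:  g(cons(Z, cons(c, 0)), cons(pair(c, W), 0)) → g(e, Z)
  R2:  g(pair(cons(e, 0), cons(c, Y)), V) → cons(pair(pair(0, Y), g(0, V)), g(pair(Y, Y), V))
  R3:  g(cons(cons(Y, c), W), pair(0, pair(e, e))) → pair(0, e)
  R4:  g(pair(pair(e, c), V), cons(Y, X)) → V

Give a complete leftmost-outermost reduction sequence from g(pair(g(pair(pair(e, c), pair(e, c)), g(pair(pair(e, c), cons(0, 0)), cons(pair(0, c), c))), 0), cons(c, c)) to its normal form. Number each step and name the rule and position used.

1. g(pair(g(pair(pair(e, c), pair(e, c)), g(pair(pair(e, c), cons(0, 0)), cons(pair(0, c), c))), 0), cons(c, c))  →  g(pair(g(pair(pair(e, c), pair(e, c)), cons(0, 0)), 0), cons(c, c))   [R4 at 1.1.2]
2. g(pair(g(pair(pair(e, c), pair(e, c)), cons(0, 0)), 0), cons(c, c))  →  g(pair(pair(e, c), 0), cons(c, c))   [R4 at 1.1]
3. g(pair(pair(e, c), 0), cons(c, c))  →  0   [R4 at ε]

0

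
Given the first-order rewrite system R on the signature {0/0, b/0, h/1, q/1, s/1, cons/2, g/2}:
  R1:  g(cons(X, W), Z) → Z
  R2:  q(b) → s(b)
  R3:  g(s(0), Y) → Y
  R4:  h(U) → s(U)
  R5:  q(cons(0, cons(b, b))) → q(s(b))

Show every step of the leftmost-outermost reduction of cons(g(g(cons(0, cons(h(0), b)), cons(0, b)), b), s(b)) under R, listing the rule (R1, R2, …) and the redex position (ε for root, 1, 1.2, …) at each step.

1. cons(g(g(cons(0, cons(h(0), b)), cons(0, b)), b), s(b))  →  cons(g(cons(0, b), b), s(b))   [R1 at 1.1]
2. cons(g(cons(0, b), b), s(b))  →  cons(b, s(b))   [R1 at 1]

cons(b, s(b))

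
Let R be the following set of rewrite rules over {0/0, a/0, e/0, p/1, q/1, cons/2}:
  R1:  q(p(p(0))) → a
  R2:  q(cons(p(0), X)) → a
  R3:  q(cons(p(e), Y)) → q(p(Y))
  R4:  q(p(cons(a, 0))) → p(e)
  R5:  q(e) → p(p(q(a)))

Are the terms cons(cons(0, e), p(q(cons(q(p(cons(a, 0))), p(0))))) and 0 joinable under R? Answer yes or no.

Reduce t₁ = cons(cons(0, e), p(q(cons(q(p(cons(a, 0))), p(0))))):
1. cons(cons(0, e), p(q(cons(q(p(cons(a, 0))), p(0)))))  →  cons(cons(0, e), p(q(cons(p(e), p(0)))))   [R4 at 2.1.1.1]
2. cons(cons(0, e), p(q(cons(p(e), p(0)))))  →  cons(cons(0, e), p(q(p(p(0)))))   [R3 at 2.1]
3. cons(cons(0, e), p(q(p(p(0)))))  →  cons(cons(0, e), p(a))   [R1 at 2.1]

Reduce t₂ = 0:

no — NF(t₁) = cons(cons(0, e), p(a)), NF(t₂) = 0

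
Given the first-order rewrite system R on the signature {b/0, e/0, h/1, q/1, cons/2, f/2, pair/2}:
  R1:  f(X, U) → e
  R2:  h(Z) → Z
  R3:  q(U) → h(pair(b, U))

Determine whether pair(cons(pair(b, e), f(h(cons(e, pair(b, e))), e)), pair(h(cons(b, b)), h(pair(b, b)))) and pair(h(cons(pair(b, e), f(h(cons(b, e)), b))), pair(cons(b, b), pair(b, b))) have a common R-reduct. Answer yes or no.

Reduce t₁ = pair(cons(pair(b, e), f(h(cons(e, pair(b, e))), e)), pair(h(cons(b, b)), h(pair(b, b)))):
1. pair(cons(pair(b, e), f(h(cons(e, pair(b, e))), e)), pair(h(cons(b, b)), h(pair(b, b))))  →  pair(cons(pair(b, e), e), pair(h(cons(b, b)), h(pair(b, b))))   [R1 at 1.2]
2. pair(cons(pair(b, e), e), pair(h(cons(b, b)), h(pair(b, b))))  →  pair(cons(pair(b, e), e), pair(cons(b, b), h(pair(b, b))))   [R2 at 2.1]
3. pair(cons(pair(b, e), e), pair(cons(b, b), h(pair(b, b))))  →  pair(cons(pair(b, e), e), pair(cons(b, b), pair(b, b)))   [R2 at 2.2]

Reduce t₂ = pair(h(cons(pair(b, e), f(h(cons(b, e)), b))), pair(cons(b, b), pair(b, b))):
1. pair(h(cons(pair(b, e), f(h(cons(b, e)), b))), pair(cons(b, b), pair(b, b)))  →  pair(cons(pair(b, e), f(h(cons(b, e)), b)), pair(cons(b, b), pair(b, b)))   [R2 at 1]
2. pair(cons(pair(b, e), f(h(cons(b, e)), b)), pair(cons(b, b), pair(b, b)))  →  pair(cons(pair(b, e), e), pair(cons(b, b), pair(b, b)))   [R1 at 1.2]

yes — NF(t₁) = pair(cons(pair(b, e), e), pair(cons(b, b), pair(b, b))), NF(t₂) = pair(cons(pair(b, e), e), pair(cons(b, b), pair(b, b)))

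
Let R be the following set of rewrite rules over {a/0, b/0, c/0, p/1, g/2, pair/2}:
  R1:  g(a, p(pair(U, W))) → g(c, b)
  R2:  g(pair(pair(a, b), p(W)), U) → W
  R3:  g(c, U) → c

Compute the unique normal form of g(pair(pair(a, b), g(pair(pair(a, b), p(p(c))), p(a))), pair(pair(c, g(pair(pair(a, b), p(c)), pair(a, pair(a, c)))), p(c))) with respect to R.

1. g(pair(pair(a, b), g(pair(pair(a, b), p(p(c))), p(a))), pair(pair(c, g(pair(pair(a, b), p(c)), pair(a, pair(a, c)))), p(c)))  →  g(pair(pair(a, b), p(c)), pair(pair(c, g(pair(pair(a, b), p(c)), pair(a, pair(a, c)))), p(c)))   [R2 at 1.2]
2. g(pair(pair(a, b), p(c)), pair(pair(c, g(pair(pair(a, b), p(c)), pair(a, pair(a, c)))), p(c)))  →  c   [R2 at ε]

c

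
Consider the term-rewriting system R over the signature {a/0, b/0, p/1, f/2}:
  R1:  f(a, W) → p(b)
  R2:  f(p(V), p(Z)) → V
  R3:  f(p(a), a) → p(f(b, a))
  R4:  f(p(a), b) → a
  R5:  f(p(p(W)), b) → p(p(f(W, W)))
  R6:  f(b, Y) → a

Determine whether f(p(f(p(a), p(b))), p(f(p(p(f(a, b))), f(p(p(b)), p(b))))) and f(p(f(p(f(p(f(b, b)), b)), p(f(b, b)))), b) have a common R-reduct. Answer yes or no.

yes — NF(t₁) = a, NF(t₂) = a

Reduce t₁ = f(p(f(p(a), p(b))), p(f(p(p(f(a, b))), f(p(p(b)), p(b))))):
1. f(p(f(p(a), p(b))), p(f(p(p(f(a, b))), f(p(p(b)), p(b)))))  →  f(p(a), p(b))   [R2 at ε]
2. f(p(a), p(b))  →  a   [R2 at ε]

Reduce t₂ = f(p(f(p(f(p(f(b, b)), b)), p(f(b, b)))), b):
1. f(p(f(p(f(p(f(b, b)), b)), p(f(b, b)))), b)  →  f(p(f(p(f(b, b)), b)), b)   [R2 at 1.1]
2. f(p(f(p(f(b, b)), b)), b)  →  f(p(f(p(a), b)), b)   [R6 at 1.1.1.1]
3. f(p(f(p(a), b)), b)  →  f(p(a), b)   [R4 at 1.1]
4. f(p(a), b)  →  a   [R4 at ε]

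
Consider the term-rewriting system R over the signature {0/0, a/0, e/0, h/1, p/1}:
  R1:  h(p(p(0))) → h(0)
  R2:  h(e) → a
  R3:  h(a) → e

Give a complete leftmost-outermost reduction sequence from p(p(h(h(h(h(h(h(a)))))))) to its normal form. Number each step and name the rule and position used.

p(p(a))

1. p(p(h(h(h(h(h(h(a))))))))  →  p(p(h(h(h(h(h(e)))))))   [R3 at 1.1.1.1.1.1.1]
2. p(p(h(h(h(h(h(e)))))))  →  p(p(h(h(h(h(a))))))   [R2 at 1.1.1.1.1.1]
3. p(p(h(h(h(h(a))))))  →  p(p(h(h(h(e)))))   [R3 at 1.1.1.1.1]
4. p(p(h(h(h(e)))))  →  p(p(h(h(a))))   [R2 at 1.1.1.1]
5. p(p(h(h(a))))  →  p(p(h(e)))   [R3 at 1.1.1]
6. p(p(h(e)))  →  p(p(a))   [R2 at 1.1]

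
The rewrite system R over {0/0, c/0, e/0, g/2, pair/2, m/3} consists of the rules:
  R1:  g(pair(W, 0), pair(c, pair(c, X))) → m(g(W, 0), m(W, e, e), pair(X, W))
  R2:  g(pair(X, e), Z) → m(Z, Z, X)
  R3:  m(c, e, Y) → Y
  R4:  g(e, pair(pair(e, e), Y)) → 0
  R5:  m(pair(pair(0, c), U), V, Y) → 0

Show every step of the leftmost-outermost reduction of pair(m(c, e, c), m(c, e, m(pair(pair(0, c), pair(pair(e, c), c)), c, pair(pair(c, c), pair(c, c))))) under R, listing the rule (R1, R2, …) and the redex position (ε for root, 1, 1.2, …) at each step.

pair(c, 0)

1. pair(m(c, e, c), m(c, e, m(pair(pair(0, c), pair(pair(e, c), c)), c, pair(pair(c, c), pair(c, c)))))  →  pair(c, m(c, e, m(pair(pair(0, c), pair(pair(e, c), c)), c, pair(pair(c, c), pair(c, c)))))   [R3 at 1]
2. pair(c, m(c, e, m(pair(pair(0, c), pair(pair(e, c), c)), c, pair(pair(c, c), pair(c, c)))))  →  pair(c, m(pair(pair(0, c), pair(pair(e, c), c)), c, pair(pair(c, c), pair(c, c))))   [R3 at 2]
3. pair(c, m(pair(pair(0, c), pair(pair(e, c), c)), c, pair(pair(c, c), pair(c, c))))  →  pair(c, 0)   [R5 at 2]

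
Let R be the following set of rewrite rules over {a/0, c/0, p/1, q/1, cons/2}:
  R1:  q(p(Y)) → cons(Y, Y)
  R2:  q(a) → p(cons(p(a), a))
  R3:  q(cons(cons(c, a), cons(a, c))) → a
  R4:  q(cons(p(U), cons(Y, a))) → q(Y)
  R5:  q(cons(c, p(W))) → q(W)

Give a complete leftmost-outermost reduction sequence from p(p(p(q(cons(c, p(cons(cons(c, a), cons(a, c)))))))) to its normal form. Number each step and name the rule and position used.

1. p(p(p(q(cons(c, p(cons(cons(c, a), cons(a, c))))))))  →  p(p(p(q(cons(cons(c, a), cons(a, c))))))   [R5 at 1.1.1]
2. p(p(p(q(cons(cons(c, a), cons(a, c))))))  →  p(p(p(a)))   [R3 at 1.1.1]

p(p(p(a)))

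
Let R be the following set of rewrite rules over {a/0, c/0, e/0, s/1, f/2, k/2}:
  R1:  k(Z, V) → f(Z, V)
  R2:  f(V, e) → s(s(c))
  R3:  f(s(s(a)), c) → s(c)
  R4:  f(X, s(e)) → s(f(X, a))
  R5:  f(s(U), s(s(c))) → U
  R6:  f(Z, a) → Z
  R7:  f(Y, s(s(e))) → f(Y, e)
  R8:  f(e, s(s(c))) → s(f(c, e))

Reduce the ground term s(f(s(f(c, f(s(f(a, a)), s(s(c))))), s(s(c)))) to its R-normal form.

s(c)

1. s(f(s(f(c, f(s(f(a, a)), s(s(c))))), s(s(c))))  →  s(f(c, f(s(f(a, a)), s(s(c)))))   [R5 at 1]
2. s(f(c, f(s(f(a, a)), s(s(c)))))  →  s(f(c, f(a, a)))   [R5 at 1.2]
3. s(f(c, f(a, a)))  →  s(f(c, a))   [R6 at 1.2]
4. s(f(c, a))  →  s(c)   [R6 at 1]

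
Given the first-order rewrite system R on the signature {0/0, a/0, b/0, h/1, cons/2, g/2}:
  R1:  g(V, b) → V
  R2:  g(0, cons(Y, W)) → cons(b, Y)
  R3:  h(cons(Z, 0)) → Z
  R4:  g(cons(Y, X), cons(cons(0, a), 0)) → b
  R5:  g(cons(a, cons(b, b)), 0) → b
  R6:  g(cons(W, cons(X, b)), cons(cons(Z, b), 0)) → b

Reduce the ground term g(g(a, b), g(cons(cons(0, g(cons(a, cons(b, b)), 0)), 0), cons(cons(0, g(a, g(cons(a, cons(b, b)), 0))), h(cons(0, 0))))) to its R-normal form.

a

1. g(g(a, b), g(cons(cons(0, g(cons(a, cons(b, b)), 0)), 0), cons(cons(0, g(a, g(cons(a, cons(b, b)), 0))), h(cons(0, 0)))))  →  g(a, g(cons(cons(0, g(cons(a, cons(b, b)), 0)), 0), cons(cons(0, g(a, g(cons(a, cons(b, b)), 0))), h(cons(0, 0)))))   [R1 at 1]
2. g(a, g(cons(cons(0, g(cons(a, cons(b, b)), 0)), 0), cons(cons(0, g(a, g(cons(a, cons(b, b)), 0))), h(cons(0, 0)))))  →  g(a, g(cons(cons(0, b), 0), cons(cons(0, g(a, g(cons(a, cons(b, b)), 0))), h(cons(0, 0)))))   [R5 at 2.1.1.2]
3. g(a, g(cons(cons(0, b), 0), cons(cons(0, g(a, g(cons(a, cons(b, b)), 0))), h(cons(0, 0)))))  →  g(a, g(cons(cons(0, b), 0), cons(cons(0, g(a, b)), h(cons(0, 0)))))   [R5 at 2.2.1.2.2]
4. g(a, g(cons(cons(0, b), 0), cons(cons(0, g(a, b)), h(cons(0, 0)))))  →  g(a, g(cons(cons(0, b), 0), cons(cons(0, a), h(cons(0, 0)))))   [R1 at 2.2.1.2]
5. g(a, g(cons(cons(0, b), 0), cons(cons(0, a), h(cons(0, 0)))))  →  g(a, g(cons(cons(0, b), 0), cons(cons(0, a), 0)))   [R3 at 2.2.2]
6. g(a, g(cons(cons(0, b), 0), cons(cons(0, a), 0)))  →  g(a, b)   [R4 at 2]
7. g(a, b)  →  a   [R1 at ε]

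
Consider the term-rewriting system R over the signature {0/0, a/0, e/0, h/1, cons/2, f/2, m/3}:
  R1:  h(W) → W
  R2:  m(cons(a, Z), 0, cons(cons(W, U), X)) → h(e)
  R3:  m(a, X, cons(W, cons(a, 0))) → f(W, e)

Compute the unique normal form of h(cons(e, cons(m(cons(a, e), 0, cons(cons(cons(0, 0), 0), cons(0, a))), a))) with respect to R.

cons(e, cons(e, a))

1. h(cons(e, cons(m(cons(a, e), 0, cons(cons(cons(0, 0), 0), cons(0, a))), a)))  →  cons(e, cons(m(cons(a, e), 0, cons(cons(cons(0, 0), 0), cons(0, a))), a))   [R1 at ε]
2. cons(e, cons(m(cons(a, e), 0, cons(cons(cons(0, 0), 0), cons(0, a))), a))  →  cons(e, cons(h(e), a))   [R2 at 2.1]
3. cons(e, cons(h(e), a))  →  cons(e, cons(e, a))   [R1 at 2.1]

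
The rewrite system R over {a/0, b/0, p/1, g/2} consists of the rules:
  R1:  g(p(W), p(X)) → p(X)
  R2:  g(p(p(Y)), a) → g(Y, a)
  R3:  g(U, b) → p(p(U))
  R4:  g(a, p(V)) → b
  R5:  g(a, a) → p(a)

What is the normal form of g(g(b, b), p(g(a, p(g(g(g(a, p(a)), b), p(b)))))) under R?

p(b)

1. g(g(b, b), p(g(a, p(g(g(g(a, p(a)), b), p(b))))))  →  g(p(p(b)), p(g(a, p(g(g(g(a, p(a)), b), p(b))))))   [R3 at 1]
2. g(p(p(b)), p(g(a, p(g(g(g(a, p(a)), b), p(b))))))  →  p(g(a, p(g(g(g(a, p(a)), b), p(b)))))   [R1 at ε]
3. p(g(a, p(g(g(g(a, p(a)), b), p(b)))))  →  p(b)   [R4 at 1]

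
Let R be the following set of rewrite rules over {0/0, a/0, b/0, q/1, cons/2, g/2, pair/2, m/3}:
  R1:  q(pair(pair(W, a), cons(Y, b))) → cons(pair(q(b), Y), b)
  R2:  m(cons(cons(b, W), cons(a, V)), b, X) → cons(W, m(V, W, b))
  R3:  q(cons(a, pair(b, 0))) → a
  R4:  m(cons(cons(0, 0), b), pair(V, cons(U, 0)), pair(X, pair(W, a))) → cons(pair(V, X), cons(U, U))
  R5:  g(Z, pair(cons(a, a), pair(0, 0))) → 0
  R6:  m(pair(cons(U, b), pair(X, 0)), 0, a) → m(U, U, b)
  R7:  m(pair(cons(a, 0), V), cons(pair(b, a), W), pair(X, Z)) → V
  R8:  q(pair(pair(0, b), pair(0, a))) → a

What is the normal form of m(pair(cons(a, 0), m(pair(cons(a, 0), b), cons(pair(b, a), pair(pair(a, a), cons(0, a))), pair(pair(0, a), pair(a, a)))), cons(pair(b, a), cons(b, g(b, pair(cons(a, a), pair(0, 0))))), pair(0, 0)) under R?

1. m(pair(cons(a, 0), m(pair(cons(a, 0), b), cons(pair(b, a), pair(pair(a, a), cons(0, a))), pair(pair(0, a), pair(a, a)))), cons(pair(b, a), cons(b, g(b, pair(cons(a, a), pair(0, 0))))), pair(0, 0))  →  m(pair(cons(a, 0), b), cons(pair(b, a), pair(pair(a, a), cons(0, a))), pair(pair(0, a), pair(a, a)))   [R7 at ε]
2. m(pair(cons(a, 0), b), cons(pair(b, a), pair(pair(a, a), cons(0, a))), pair(pair(0, a), pair(a, a)))  →  b   [R7 at ε]

b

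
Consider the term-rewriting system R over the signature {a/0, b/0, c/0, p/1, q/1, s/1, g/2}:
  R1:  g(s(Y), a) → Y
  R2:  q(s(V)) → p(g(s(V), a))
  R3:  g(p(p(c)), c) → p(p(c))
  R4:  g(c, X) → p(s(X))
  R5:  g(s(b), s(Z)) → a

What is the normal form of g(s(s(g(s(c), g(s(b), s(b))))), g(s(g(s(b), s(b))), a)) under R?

1. g(s(s(g(s(c), g(s(b), s(b))))), g(s(g(s(b), s(b))), a))  →  g(s(s(g(s(c), a))), g(s(g(s(b), s(b))), a))   [R5 at 1.1.1.2]
2. g(s(s(g(s(c), a))), g(s(g(s(b), s(b))), a))  →  g(s(s(c)), g(s(g(s(b), s(b))), a))   [R1 at 1.1.1]
3. g(s(s(c)), g(s(g(s(b), s(b))), a))  →  g(s(s(c)), g(s(b), s(b)))   [R1 at 2]
4. g(s(s(c)), g(s(b), s(b)))  →  g(s(s(c)), a)   [R5 at 2]
5. g(s(s(c)), a)  →  s(c)   [R1 at ε]

s(c)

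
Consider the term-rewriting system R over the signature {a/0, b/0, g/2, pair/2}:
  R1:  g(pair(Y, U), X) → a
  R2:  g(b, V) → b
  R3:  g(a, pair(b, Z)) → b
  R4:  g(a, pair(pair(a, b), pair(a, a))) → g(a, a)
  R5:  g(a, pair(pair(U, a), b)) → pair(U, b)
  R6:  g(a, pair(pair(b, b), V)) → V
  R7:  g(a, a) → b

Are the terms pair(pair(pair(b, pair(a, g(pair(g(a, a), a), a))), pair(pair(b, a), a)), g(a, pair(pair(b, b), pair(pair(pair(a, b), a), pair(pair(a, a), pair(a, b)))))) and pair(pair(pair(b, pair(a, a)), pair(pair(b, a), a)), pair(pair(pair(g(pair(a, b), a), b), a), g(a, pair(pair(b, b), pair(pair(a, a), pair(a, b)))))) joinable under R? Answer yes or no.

Reduce t₁ = pair(pair(pair(b, pair(a, g(pair(g(a, a), a), a))), pair(pair(b, a), a)), g(a, pair(pair(b, b), pair(pair(pair(a, b), a), pair(pair(a, a), pair(a, b)))))):
1. pair(pair(pair(b, pair(a, g(pair(g(a, a), a), a))), pair(pair(b, a), a)), g(a, pair(pair(b, b), pair(pair(pair(a, b), a), pair(pair(a, a), pair(a, b))))))  →  pair(pair(pair(b, pair(a, a)), pair(pair(b, a), a)), g(a, pair(pair(b, b), pair(pair(pair(a, b), a), pair(pair(a, a), pair(a, b))))))   [R1 at 1.1.2.2]
2. pair(pair(pair(b, pair(a, a)), pair(pair(b, a), a)), g(a, pair(pair(b, b), pair(pair(pair(a, b), a), pair(pair(a, a), pair(a, b))))))  →  pair(pair(pair(b, pair(a, a)), pair(pair(b, a), a)), pair(pair(pair(a, b), a), pair(pair(a, a), pair(a, b))))   [R6 at 2]

Reduce t₂ = pair(pair(pair(b, pair(a, a)), pair(pair(b, a), a)), pair(pair(pair(g(pair(a, b), a), b), a), g(a, pair(pair(b, b), pair(pair(a, a), pair(a, b)))))):
1. pair(pair(pair(b, pair(a, a)), pair(pair(b, a), a)), pair(pair(pair(g(pair(a, b), a), b), a), g(a, pair(pair(b, b), pair(pair(a, a), pair(a, b))))))  →  pair(pair(pair(b, pair(a, a)), pair(pair(b, a), a)), pair(pair(pair(a, b), a), g(a, pair(pair(b, b), pair(pair(a, a), pair(a, b))))))   [R1 at 2.1.1.1]
2. pair(pair(pair(b, pair(a, a)), pair(pair(b, a), a)), pair(pair(pair(a, b), a), g(a, pair(pair(b, b), pair(pair(a, a), pair(a, b))))))  →  pair(pair(pair(b, pair(a, a)), pair(pair(b, a), a)), pair(pair(pair(a, b), a), pair(pair(a, a), pair(a, b))))   [R6 at 2.2]

yes — NF(t₁) = pair(pair(pair(b, pair(a, a)), pair(pair(b, a), a)), pair(pair(pair(a, b), a), pair(pair(a, a), pair(a, b)))), NF(t₂) = pair(pair(pair(b, pair(a, a)), pair(pair(b, a), a)), pair(pair(pair(a, b), a), pair(pair(a, a), pair(a, b))))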